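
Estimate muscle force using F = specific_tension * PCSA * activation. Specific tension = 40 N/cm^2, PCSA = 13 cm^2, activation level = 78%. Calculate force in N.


F = sigma * PCSA * activation
F = 40 * 13 * 0.78
F = 405.6 N


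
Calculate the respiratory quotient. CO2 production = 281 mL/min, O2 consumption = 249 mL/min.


RQ = VCO2 / VO2
RQ = 281 / 249
RQ = 1.129


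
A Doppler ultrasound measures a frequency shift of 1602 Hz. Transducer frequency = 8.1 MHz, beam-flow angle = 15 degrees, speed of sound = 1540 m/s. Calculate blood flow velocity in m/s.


v = fd * c / (2 * f0 * cos(theta))
v = 1602 * 1540 / (2 * 8.1000e+06 * cos(15))
v = 0.1577 m/s


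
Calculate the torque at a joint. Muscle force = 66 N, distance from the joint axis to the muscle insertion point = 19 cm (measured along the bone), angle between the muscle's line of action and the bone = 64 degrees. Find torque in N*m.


Torque = F * d * sin(theta)   (moment arm = d*sin(theta))
d = 19 cm = 0.19 m
Torque = 66 * 0.19 * sin(64)
Torque = 11.27 N*m


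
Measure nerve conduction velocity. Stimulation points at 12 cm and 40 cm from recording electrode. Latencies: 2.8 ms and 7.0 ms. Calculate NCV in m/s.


Distance = (40 - 12) / 100 = 0.28 m
dt = (7.0 - 2.8) / 1000 = 0.0042 s
NCV = dist / dt = 66.67 m/s


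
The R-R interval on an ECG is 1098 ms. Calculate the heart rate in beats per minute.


HR = 60 / RR_interval(s)
RR = 1098 ms = 1.098 s
HR = 60 / 1.098 = 54.64 bpm


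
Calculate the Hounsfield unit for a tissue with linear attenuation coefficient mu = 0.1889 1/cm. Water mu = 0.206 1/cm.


HU = ((mu_tissue - mu_water) / mu_water) * 1000
HU = ((0.1889 - 0.206) / 0.206) * 1000
HU = -83.01


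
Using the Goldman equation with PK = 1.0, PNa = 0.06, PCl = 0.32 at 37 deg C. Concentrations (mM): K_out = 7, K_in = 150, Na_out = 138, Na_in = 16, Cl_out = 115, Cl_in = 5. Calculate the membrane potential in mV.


Vm = (RT/F)*ln((PK*Ko + PNa*Nao + PCl*Cli)/(PK*Ki + PNa*Nai + PCl*Clo))
Numer = 16.88, Denom = 187.76
Vm = -64.38 mV


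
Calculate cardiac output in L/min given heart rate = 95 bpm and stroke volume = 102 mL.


CO = HR * SV
CO = 95 * 102 / 1000
CO = 9.69 L/min


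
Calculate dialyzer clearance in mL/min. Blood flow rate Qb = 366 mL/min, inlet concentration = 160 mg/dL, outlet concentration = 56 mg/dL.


K = Qb * (Cb_in - Cb_out) / Cb_in
K = 366 * (160 - 56) / 160
K = 237.9 mL/min


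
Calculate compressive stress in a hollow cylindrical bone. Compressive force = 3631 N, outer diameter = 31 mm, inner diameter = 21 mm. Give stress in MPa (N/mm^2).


A = pi*(r_o^2 - r_i^2)
r_o = 15.5 mm, r_i = 10.5 mm
A = 408.407 mm^2
sigma = F/A = 3631 / 408.407
sigma = 8.891 MPa


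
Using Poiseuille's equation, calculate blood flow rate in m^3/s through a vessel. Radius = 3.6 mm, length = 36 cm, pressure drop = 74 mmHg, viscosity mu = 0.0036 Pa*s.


Q = pi*r^4*dP / (8*mu*L)
r = 0.0036 m, L = 0.36 m
dP = 74 mmHg = 9865.828 Pa
Q = 5.0211e-04 m^3/s


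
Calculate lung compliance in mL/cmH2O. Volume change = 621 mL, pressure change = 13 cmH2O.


C = dV / dP
C = 621 / 13
C = 47.77 mL/cmH2O


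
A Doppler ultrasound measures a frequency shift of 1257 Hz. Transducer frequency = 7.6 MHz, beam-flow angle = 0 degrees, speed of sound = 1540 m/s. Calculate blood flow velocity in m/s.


v = fd * c / (2 * f0 * cos(theta))
v = 1257 * 1540 / (2 * 7.6000e+06 * cos(0))
v = 0.1274 m/s


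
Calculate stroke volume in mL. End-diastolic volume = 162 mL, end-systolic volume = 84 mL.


SV = EDV - ESV
SV = 162 - 84
SV = 78 mL


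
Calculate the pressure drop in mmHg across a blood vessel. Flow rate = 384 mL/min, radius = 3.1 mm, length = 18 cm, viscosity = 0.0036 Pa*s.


dP = 8*mu*L*Q / (pi*r^4)
Q = 384 mL/min = 6.4e-06 m^3/s
dP = 114.353 Pa = 114.353 / 133.322 mmHg = 0.8577 mmHg


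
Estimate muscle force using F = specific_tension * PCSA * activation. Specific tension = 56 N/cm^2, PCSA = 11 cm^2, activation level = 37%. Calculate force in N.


F = sigma * PCSA * activation
F = 56 * 11 * 0.37
F = 227.9 N


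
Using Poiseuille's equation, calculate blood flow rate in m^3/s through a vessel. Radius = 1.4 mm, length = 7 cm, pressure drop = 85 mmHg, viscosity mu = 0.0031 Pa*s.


Q = pi*r^4*dP / (8*mu*L)
r = 0.0014 m, L = 0.07 m
dP = 85 mmHg = 11332.37 Pa
Q = 7.8783e-05 m^3/s


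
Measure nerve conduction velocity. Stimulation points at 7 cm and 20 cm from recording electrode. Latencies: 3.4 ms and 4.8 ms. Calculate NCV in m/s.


Distance = (20 - 7) / 100 = 0.13 m
dt = (4.8 - 3.4) / 1000 = 0.0014 s
NCV = dist / dt = 92.86 m/s


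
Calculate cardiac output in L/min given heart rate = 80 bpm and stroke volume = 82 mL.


CO = HR * SV
CO = 80 * 82 / 1000
CO = 6.56 L/min


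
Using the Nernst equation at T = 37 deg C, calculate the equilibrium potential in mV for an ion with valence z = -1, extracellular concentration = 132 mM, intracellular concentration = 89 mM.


E = (RT/(zF)) * ln(C_out/C_in)
T = 37 + 273.15 = 310.15 K
E = (8.314 * 310.15 / (-1 * 96485)) * ln(132/89)
E = -10.53 mV


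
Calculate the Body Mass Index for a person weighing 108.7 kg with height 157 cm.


BMI = weight / height^2
height = 157 cm = 1.57 m
BMI = 108.7 / 1.57^2
BMI = 44.1 kg/m^2


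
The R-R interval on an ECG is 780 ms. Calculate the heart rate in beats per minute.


HR = 60 / RR_interval(s)
RR = 780 ms = 0.78 s
HR = 60 / 0.78 = 76.92 bpm


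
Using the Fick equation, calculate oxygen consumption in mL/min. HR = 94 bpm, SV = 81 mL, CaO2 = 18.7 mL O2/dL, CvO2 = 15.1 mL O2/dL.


CO = HR*SV = 94*81/1000 = 7.614 L/min
a-v O2 diff = 18.7 - 15.1 = 3.6 mL/dL
VO2 = CO * (CaO2-CvO2) * 10 dL/L
VO2 = 7.614 * 3.6 * 10
VO2 = 274.1 mL/min


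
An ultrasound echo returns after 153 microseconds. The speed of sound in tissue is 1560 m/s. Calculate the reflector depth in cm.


depth = c * t / 2
t = 153 us = 1.5300e-04 s
depth = 1560 * 1.5300e-04 / 2
depth = 0.11934 m = 11.934 cm


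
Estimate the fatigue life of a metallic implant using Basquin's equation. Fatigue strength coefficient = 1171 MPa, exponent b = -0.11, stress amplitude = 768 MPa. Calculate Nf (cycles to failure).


sigma_a = sigma_f' * (2Nf)^b
2Nf = (sigma_a/sigma_f')^(1/b)
2Nf = (768/1171)^(1/-0.11)
2Nf = 46.282331
Nf = 23.14


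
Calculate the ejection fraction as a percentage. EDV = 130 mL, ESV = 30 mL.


SV = EDV - ESV = 130 - 30 = 100 mL
EF = SV/EDV * 100 = 100/130 * 100
EF = 76.92%


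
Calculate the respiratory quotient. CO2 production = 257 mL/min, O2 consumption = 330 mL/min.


RQ = VCO2 / VO2
RQ = 257 / 330
RQ = 0.7788


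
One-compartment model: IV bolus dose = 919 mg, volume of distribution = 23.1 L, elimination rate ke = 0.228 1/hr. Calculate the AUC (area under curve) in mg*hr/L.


C0 = Dose/Vd = 919/23.1 = 39.7835 mg/L
AUC = C0/ke = 39.7835/0.228
AUC = 174.5 mg*hr/L


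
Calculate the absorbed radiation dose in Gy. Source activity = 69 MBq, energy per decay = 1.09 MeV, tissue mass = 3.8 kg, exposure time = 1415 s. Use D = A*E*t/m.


A = 69 MBq = 6.9000e+07 Bq
E = 1.09 MeV = 1.74618e-13 J
D = A*E*t/m = 6.9000e+07*1.74618e-13*1415/3.8
D = 0.004487 Gy


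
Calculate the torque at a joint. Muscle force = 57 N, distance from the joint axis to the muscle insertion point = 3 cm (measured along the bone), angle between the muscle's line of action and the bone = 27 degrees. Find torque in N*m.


Torque = F * d * sin(theta)   (moment arm = d*sin(theta))
d = 3 cm = 0.03 m
Torque = 57 * 0.03 * sin(27)
Torque = 0.7763 N*m


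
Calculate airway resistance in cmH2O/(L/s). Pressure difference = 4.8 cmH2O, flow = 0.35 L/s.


R = dP / flow
R = 4.8 / 0.35
R = 13.71 cmH2O/(L/s)


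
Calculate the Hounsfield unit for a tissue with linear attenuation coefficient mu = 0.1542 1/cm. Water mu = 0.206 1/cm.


HU = ((mu_tissue - mu_water) / mu_water) * 1000
HU = ((0.1542 - 0.206) / 0.206) * 1000
HU = -251.5


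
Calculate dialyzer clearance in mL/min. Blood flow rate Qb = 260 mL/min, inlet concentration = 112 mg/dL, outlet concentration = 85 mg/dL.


K = Qb * (Cb_in - Cb_out) / Cb_in
K = 260 * (112 - 85) / 112
K = 62.68 mL/min


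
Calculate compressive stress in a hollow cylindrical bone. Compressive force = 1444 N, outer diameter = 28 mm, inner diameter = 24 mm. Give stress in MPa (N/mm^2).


A = pi*(r_o^2 - r_i^2)
r_o = 14 mm, r_i = 12 mm
A = 163.363 mm^2
sigma = F/A = 1444 / 163.363
sigma = 8.839 MPa


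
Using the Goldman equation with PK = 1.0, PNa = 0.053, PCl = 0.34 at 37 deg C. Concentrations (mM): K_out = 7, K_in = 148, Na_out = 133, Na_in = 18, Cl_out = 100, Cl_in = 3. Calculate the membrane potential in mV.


Vm = (RT/F)*ln((PK*Ko + PNa*Nao + PCl*Cli)/(PK*Ki + PNa*Nai + PCl*Clo))
Numer = 15.069, Denom = 182.954
Vm = -66.72 mV


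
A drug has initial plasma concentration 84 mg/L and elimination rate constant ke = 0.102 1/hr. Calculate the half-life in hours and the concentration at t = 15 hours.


t_half = ln(2) / ke = 0.693147 / 0.102 = 6.796 hr
C(t) = C0 * exp(-ke*t) = 84 * exp(-0.102*15)
C(15) = 18.19 mg/L


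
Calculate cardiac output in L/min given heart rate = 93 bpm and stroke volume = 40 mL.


CO = HR * SV
CO = 93 * 40 / 1000
CO = 3.72 L/min


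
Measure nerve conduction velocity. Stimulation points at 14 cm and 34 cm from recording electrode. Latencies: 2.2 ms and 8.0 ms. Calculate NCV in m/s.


Distance = (34 - 14) / 100 = 0.2 m
dt = (8.0 - 2.2) / 1000 = 0.0058 s
NCV = dist / dt = 34.48 m/s


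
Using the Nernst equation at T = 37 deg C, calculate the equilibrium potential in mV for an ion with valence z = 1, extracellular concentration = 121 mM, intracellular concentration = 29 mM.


E = (RT/(zF)) * ln(C_out/C_in)
T = 37 + 273.15 = 310.15 K
E = (8.314 * 310.15 / (1 * 96485)) * ln(121/29)
E = 38.18 mV


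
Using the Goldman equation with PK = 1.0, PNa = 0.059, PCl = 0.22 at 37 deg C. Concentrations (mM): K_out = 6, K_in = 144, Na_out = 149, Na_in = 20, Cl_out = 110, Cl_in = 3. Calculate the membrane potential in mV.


Vm = (RT/F)*ln((PK*Ko + PNa*Nao + PCl*Cli)/(PK*Ki + PNa*Nai + PCl*Clo))
Numer = 15.451, Denom = 169.38
Vm = -63.99 mV


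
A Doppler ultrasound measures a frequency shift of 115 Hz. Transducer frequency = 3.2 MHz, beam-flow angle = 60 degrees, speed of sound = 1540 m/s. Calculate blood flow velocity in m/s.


v = fd * c / (2 * f0 * cos(theta))
v = 115 * 1540 / (2 * 3.2000e+06 * cos(60))
v = 0.05534 m/s


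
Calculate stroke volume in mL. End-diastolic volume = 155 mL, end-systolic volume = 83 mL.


SV = EDV - ESV
SV = 155 - 83
SV = 72 mL


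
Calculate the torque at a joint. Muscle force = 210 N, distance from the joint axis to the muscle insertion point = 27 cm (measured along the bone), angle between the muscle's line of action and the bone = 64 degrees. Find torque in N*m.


Torque = F * d * sin(theta)   (moment arm = d*sin(theta))
d = 27 cm = 0.27 m
Torque = 210 * 0.27 * sin(64)
Torque = 50.96 N*m


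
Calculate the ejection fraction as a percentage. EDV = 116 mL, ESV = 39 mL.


SV = EDV - ESV = 116 - 39 = 77 mL
EF = SV/EDV * 100 = 77/116 * 100
EF = 66.38%


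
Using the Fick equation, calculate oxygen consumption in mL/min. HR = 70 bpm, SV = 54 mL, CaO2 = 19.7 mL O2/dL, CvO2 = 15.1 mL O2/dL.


CO = HR*SV = 70*54/1000 = 3.78 L/min
a-v O2 diff = 19.7 - 15.1 = 4.6 mL/dL
VO2 = CO * (CaO2-CvO2) * 10 dL/L
VO2 = 3.78 * 4.6 * 10
VO2 = 173.9 mL/min


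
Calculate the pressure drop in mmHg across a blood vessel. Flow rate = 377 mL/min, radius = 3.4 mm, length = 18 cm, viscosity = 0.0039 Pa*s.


dP = 8*mu*L*Q / (pi*r^4)
Q = 377 mL/min = 6.28333e-06 m^3/s
dP = 84.0527 Pa = 84.0527 / 133.322 mmHg = 0.6304 mmHg


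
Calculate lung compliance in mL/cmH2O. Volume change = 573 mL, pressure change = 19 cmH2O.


C = dV / dP
C = 573 / 19
C = 30.16 mL/cmH2O


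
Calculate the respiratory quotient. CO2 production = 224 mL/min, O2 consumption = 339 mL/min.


RQ = VCO2 / VO2
RQ = 224 / 339
RQ = 0.6608


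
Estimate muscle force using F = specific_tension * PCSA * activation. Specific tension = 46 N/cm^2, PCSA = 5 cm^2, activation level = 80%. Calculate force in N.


F = sigma * PCSA * activation
F = 46 * 5 * 0.8
F = 184 N


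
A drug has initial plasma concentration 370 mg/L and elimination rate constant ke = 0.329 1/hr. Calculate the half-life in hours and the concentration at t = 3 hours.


t_half = ln(2) / ke = 0.693147 / 0.329 = 2.107 hr
C(t) = C0 * exp(-ke*t) = 370 * exp(-0.329*3)
C(3) = 137.9 mg/L


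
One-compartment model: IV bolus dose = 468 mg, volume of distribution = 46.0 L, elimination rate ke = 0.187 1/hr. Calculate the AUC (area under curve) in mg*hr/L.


C0 = Dose/Vd = 468/46.0 = 10.1739 mg/L
AUC = C0/ke = 10.1739/0.187
AUC = 54.41 mg*hr/L


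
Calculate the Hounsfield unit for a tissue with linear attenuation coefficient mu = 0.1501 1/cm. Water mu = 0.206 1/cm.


HU = ((mu_tissue - mu_water) / mu_water) * 1000
HU = ((0.1501 - 0.206) / 0.206) * 1000
HU = -271.4


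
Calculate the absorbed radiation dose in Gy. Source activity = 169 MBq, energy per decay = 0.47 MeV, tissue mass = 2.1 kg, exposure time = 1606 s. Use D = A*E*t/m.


A = 169 MBq = 1.6900e+08 Bq
E = 0.47 MeV = 7.5294e-14 J
D = A*E*t/m = 1.6900e+08*7.5294e-14*1606/2.1
D = 0.009731 Gy


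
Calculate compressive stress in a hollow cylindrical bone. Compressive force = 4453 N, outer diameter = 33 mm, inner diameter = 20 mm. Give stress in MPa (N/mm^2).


A = pi*(r_o^2 - r_i^2)
r_o = 16.5 mm, r_i = 10 mm
A = 541.139 mm^2
sigma = F/A = 4453 / 541.139
sigma = 8.229 MPa


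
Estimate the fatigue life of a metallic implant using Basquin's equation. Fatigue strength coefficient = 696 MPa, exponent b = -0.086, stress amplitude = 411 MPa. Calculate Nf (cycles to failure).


sigma_a = sigma_f' * (2Nf)^b
2Nf = (sigma_a/sigma_f')^(1/b)
2Nf = (411/696)^(1/-0.086)
2Nf = 457.17898
Nf = 228.6


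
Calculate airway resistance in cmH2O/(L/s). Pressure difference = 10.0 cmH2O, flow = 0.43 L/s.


R = dP / flow
R = 10.0 / 0.43
R = 23.26 cmH2O/(L/s)


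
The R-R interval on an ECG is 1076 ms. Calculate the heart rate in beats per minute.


HR = 60 / RR_interval(s)
RR = 1076 ms = 1.076 s
HR = 60 / 1.076 = 55.76 bpm


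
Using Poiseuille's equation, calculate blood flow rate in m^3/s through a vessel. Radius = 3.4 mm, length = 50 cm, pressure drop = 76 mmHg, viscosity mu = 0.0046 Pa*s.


Q = pi*r^4*dP / (8*mu*L)
r = 0.0034 m, L = 0.5 m
dP = 76 mmHg = 10132.472 Pa
Q = 2.3119e-04 m^3/s


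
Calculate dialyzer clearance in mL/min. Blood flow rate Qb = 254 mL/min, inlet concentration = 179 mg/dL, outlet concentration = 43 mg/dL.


K = Qb * (Cb_in - Cb_out) / Cb_in
K = 254 * (179 - 43) / 179
K = 193 mL/min


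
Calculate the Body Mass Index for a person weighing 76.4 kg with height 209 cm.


BMI = weight / height^2
height = 209 cm = 2.09 m
BMI = 76.4 / 2.09^2
BMI = 17.49 kg/m^2


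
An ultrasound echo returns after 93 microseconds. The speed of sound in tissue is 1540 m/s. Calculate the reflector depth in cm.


depth = c * t / 2
t = 93 us = 9.3000e-05 s
depth = 1540 * 9.3000e-05 / 2
depth = 0.07161 m = 7.161 cm


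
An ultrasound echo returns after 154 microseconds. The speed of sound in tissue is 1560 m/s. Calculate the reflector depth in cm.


depth = c * t / 2
t = 154 us = 1.5400e-04 s
depth = 1560 * 1.5400e-04 / 2
depth = 0.12012 m = 12.012 cm


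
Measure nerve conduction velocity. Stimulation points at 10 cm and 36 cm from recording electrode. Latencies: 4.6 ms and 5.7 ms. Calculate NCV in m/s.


Distance = (36 - 10) / 100 = 0.26 m
dt = (5.7 - 4.6) / 1000 = 0.0011 s
NCV = dist / dt = 236.4 m/s


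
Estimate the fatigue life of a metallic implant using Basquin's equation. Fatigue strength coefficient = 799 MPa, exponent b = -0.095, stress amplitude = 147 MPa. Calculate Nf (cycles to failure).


sigma_a = sigma_f' * (2Nf)^b
2Nf = (sigma_a/sigma_f')^(1/b)
2Nf = (147/799)^(1/-0.095)
2Nf = 54860190
Nf = 2.7430e+07


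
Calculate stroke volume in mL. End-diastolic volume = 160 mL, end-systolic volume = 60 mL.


SV = EDV - ESV
SV = 160 - 60
SV = 100 mL


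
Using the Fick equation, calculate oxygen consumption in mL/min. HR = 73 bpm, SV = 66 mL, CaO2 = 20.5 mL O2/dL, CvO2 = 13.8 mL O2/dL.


CO = HR*SV = 73*66/1000 = 4.818 L/min
a-v O2 diff = 20.5 - 13.8 = 6.7 mL/dL
VO2 = CO * (CaO2-CvO2) * 10 dL/L
VO2 = 4.818 * 6.7 * 10
VO2 = 322.8 mL/min


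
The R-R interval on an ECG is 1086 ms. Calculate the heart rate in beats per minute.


HR = 60 / RR_interval(s)
RR = 1086 ms = 1.086 s
HR = 60 / 1.086 = 55.25 bpm


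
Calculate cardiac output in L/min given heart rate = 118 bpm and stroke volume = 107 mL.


CO = HR * SV
CO = 118 * 107 / 1000
CO = 12.63 L/min


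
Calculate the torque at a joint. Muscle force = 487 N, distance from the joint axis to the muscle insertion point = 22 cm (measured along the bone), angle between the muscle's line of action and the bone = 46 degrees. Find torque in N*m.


Torque = F * d * sin(theta)   (moment arm = d*sin(theta))
d = 22 cm = 0.22 m
Torque = 487 * 0.22 * sin(46)
Torque = 77.07 N*m


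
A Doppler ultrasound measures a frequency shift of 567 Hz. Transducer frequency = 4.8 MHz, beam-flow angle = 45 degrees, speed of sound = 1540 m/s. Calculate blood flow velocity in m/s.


v = fd * c / (2 * f0 * cos(theta))
v = 567 * 1540 / (2 * 4.8000e+06 * cos(45))
v = 0.1286 m/s


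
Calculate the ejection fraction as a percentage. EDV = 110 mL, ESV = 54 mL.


SV = EDV - ESV = 110 - 54 = 56 mL
EF = SV/EDV * 100 = 56/110 * 100
EF = 50.91%


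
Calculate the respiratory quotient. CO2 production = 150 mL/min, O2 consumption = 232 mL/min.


RQ = VCO2 / VO2
RQ = 150 / 232
RQ = 0.6466


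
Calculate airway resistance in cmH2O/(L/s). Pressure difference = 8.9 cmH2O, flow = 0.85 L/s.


R = dP / flow
R = 8.9 / 0.85
R = 10.47 cmH2O/(L/s)


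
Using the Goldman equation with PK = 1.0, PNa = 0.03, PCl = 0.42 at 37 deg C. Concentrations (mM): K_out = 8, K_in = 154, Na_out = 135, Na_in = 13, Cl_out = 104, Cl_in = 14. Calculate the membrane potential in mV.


Vm = (RT/F)*ln((PK*Ko + PNa*Nao + PCl*Cli)/(PK*Ki + PNa*Nai + PCl*Clo))
Numer = 17.93, Denom = 198.07
Vm = -64.2 mV


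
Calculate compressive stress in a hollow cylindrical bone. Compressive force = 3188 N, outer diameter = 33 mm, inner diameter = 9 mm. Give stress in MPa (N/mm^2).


A = pi*(r_o^2 - r_i^2)
r_o = 16.5 mm, r_i = 4.5 mm
A = 791.681 mm^2
sigma = F/A = 3188 / 791.681
sigma = 4.027 MPa


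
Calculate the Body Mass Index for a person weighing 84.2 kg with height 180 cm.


BMI = weight / height^2
height = 180 cm = 1.8 m
BMI = 84.2 / 1.8^2
BMI = 25.99 kg/m^2


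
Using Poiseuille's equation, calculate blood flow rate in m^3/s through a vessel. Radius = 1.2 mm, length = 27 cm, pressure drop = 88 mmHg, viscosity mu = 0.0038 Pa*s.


Q = pi*r^4*dP / (8*mu*L)
r = 0.0012 m, L = 0.27 m
dP = 88 mmHg = 11732.336 Pa
Q = 9.3116e-06 m^3/s


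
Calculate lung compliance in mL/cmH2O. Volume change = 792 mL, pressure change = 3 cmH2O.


C = dV / dP
C = 792 / 3
C = 264 mL/cmH2O


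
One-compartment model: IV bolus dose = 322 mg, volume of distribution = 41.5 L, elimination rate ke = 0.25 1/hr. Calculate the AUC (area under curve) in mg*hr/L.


C0 = Dose/Vd = 322/41.5 = 7.75904 mg/L
AUC = C0/ke = 7.75904/0.25
AUC = 31.04 mg*hr/L


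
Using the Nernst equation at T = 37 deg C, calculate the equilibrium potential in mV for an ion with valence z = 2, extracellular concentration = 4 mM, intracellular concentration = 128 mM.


E = (RT/(zF)) * ln(C_out/C_in)
T = 37 + 273.15 = 310.15 K
E = (8.314 * 310.15 / (2 * 96485)) * ln(4/128)
E = -46.31 mV


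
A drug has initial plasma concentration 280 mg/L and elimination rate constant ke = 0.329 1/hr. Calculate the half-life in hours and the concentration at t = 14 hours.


t_half = ln(2) / ke = 0.693147 / 0.329 = 2.107 hr
C(t) = C0 * exp(-ke*t) = 280 * exp(-0.329*14)
C(14) = 2.798 mg/L


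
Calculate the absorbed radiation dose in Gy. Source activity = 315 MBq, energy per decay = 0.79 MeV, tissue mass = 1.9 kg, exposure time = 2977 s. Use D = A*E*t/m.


A = 315 MBq = 3.1500e+08 Bq
E = 0.79 MeV = 1.26558e-13 J
D = A*E*t/m = 3.1500e+08*1.26558e-13*2977/1.9
D = 0.06246 Gy


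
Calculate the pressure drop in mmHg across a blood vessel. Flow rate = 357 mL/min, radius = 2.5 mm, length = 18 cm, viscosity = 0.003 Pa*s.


dP = 8*mu*L*Q / (pi*r^4)
Q = 357 mL/min = 5.95e-06 m^3/s
dP = 209.455 Pa = 209.455 / 133.322 mmHg = 1.571 mmHg


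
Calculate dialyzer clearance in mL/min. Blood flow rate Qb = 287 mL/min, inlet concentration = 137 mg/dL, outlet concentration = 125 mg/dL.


K = Qb * (Cb_in - Cb_out) / Cb_in
K = 287 * (137 - 125) / 137
K = 25.14 mL/min


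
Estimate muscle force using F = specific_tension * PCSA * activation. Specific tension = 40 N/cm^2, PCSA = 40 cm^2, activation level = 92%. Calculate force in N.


F = sigma * PCSA * activation
F = 40 * 40 * 0.92
F = 1472 N


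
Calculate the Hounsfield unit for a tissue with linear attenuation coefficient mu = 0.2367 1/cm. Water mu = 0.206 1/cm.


HU = ((mu_tissue - mu_water) / mu_water) * 1000
HU = ((0.2367 - 0.206) / 0.206) * 1000
HU = 149


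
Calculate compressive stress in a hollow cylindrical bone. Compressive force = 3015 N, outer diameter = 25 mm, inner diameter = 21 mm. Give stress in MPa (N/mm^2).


A = pi*(r_o^2 - r_i^2)
r_o = 12.5 mm, r_i = 10.5 mm
A = 144.513 mm^2
sigma = F/A = 3015 / 144.513
sigma = 20.86 MPa


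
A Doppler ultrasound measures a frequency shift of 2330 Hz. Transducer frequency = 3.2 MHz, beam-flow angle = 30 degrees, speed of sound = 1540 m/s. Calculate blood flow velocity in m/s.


v = fd * c / (2 * f0 * cos(theta))
v = 2330 * 1540 / (2 * 3.2000e+06 * cos(30))
v = 0.6474 m/s


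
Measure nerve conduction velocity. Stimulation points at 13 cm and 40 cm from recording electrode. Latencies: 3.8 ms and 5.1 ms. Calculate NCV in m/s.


Distance = (40 - 13) / 100 = 0.27 m
dt = (5.1 - 3.8) / 1000 = 0.0013 s
NCV = dist / dt = 207.7 m/s


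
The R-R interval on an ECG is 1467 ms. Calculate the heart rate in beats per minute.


HR = 60 / RR_interval(s)
RR = 1467 ms = 1.467 s
HR = 60 / 1.467 = 40.9 bpm


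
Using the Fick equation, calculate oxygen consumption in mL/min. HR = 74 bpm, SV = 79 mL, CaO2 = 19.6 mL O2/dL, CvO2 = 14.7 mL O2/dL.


CO = HR*SV = 74*79/1000 = 5.846 L/min
a-v O2 diff = 19.6 - 14.7 = 4.9 mL/dL
VO2 = CO * (CaO2-CvO2) * 10 dL/L
VO2 = 5.846 * 4.9 * 10
VO2 = 286.5 mL/min


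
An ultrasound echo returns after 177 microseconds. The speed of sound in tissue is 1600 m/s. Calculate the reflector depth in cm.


depth = c * t / 2
t = 177 us = 1.7700e-04 s
depth = 1600 * 1.7700e-04 / 2
depth = 0.1416 m = 14.16 cm


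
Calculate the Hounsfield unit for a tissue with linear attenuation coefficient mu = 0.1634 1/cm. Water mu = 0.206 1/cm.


HU = ((mu_tissue - mu_water) / mu_water) * 1000
HU = ((0.1634 - 0.206) / 0.206) * 1000
HU = -206.8


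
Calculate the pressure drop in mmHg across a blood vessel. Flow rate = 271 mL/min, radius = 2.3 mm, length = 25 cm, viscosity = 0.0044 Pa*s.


dP = 8*mu*L*Q / (pi*r^4)
Q = 271 mL/min = 4.51667e-06 m^3/s
dP = 452.106 Pa = 452.106 / 133.322 mmHg = 3.391 mmHg


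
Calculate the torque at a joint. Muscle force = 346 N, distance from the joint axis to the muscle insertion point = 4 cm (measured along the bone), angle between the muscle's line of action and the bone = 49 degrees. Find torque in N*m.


Torque = F * d * sin(theta)   (moment arm = d*sin(theta))
d = 4 cm = 0.04 m
Torque = 346 * 0.04 * sin(49)
Torque = 10.45 N*m


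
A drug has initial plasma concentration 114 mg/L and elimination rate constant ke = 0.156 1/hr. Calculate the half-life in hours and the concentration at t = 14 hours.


t_half = ln(2) / ke = 0.693147 / 0.156 = 4.443 hr
C(t) = C0 * exp(-ke*t) = 114 * exp(-0.156*14)
C(14) = 12.84 mg/L


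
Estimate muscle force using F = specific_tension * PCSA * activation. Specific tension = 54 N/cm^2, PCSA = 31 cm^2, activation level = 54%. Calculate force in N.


F = sigma * PCSA * activation
F = 54 * 31 * 0.54
F = 904 N


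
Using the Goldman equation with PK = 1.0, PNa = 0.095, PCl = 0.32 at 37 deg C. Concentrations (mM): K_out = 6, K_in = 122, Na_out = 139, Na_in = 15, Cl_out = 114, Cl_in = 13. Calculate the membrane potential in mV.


Vm = (RT/F)*ln((PK*Ko + PNa*Nao + PCl*Cli)/(PK*Ki + PNa*Nai + PCl*Clo))
Numer = 23.365, Denom = 159.905
Vm = -51.4 mV


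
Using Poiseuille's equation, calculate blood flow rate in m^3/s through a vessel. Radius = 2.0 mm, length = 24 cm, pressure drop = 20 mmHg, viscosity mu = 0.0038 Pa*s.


Q = pi*r^4*dP / (8*mu*L)
r = 0.002 m, L = 0.24 m
dP = 20 mmHg = 2666.44 Pa
Q = 1.8370e-05 m^3/s


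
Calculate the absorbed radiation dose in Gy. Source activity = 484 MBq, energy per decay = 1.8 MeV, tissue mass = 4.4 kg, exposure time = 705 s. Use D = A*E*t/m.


A = 484 MBq = 4.8400e+08 Bq
E = 1.8 MeV = 2.8836e-13 J
D = A*E*t/m = 4.8400e+08*2.8836e-13*705/4.4
D = 0.02236 Gy


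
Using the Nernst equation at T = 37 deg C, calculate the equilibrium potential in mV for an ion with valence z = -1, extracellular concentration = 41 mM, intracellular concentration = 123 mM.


E = (RT/(zF)) * ln(C_out/C_in)
T = 37 + 273.15 = 310.15 K
E = (8.314 * 310.15 / (-1 * 96485)) * ln(41/123)
E = 29.36 mV


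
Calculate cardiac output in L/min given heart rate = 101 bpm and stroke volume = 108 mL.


CO = HR * SV
CO = 101 * 108 / 1000
CO = 10.91 L/min


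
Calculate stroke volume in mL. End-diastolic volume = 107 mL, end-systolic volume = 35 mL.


SV = EDV - ESV
SV = 107 - 35
SV = 72 mL


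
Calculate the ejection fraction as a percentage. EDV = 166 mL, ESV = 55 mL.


SV = EDV - ESV = 166 - 55 = 111 mL
EF = SV/EDV * 100 = 111/166 * 100
EF = 66.87%


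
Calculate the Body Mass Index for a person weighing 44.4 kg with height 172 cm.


BMI = weight / height^2
height = 172 cm = 1.72 m
BMI = 44.4 / 1.72^2
BMI = 15.01 kg/m^2


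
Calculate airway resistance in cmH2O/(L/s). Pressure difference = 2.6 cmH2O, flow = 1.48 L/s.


R = dP / flow
R = 2.6 / 1.48
R = 1.757 cmH2O/(L/s)


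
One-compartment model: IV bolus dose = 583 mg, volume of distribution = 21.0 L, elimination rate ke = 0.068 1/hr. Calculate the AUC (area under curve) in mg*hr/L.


C0 = Dose/Vd = 583/21.0 = 27.7619 mg/L
AUC = C0/ke = 27.7619/0.068
AUC = 408.3 mg*hr/L


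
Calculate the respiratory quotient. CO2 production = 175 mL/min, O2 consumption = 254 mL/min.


RQ = VCO2 / VO2
RQ = 175 / 254
RQ = 0.689


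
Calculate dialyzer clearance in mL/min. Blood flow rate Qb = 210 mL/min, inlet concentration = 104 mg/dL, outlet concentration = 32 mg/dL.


K = Qb * (Cb_in - Cb_out) / Cb_in
K = 210 * (104 - 32) / 104
K = 145.4 mL/min


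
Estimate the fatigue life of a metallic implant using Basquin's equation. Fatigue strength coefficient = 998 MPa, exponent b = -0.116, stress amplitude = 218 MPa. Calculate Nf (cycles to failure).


sigma_a = sigma_f' * (2Nf)^b
2Nf = (sigma_a/sigma_f')^(1/b)
2Nf = (218/998)^(1/-0.116)
2Nf = 495982.01
Nf = 2.48e+05


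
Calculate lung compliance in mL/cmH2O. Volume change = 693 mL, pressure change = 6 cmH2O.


C = dV / dP
C = 693 / 6
C = 115.5 mL/cmH2O


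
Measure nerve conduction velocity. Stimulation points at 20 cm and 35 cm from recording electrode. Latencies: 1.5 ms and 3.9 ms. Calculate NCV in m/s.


Distance = (35 - 20) / 100 = 0.15 m
dt = (3.9 - 1.5) / 1000 = 0.0024 s
NCV = dist / dt = 62.5 m/s


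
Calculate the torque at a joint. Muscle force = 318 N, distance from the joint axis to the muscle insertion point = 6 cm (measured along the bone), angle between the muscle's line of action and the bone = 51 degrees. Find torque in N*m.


Torque = F * d * sin(theta)   (moment arm = d*sin(theta))
d = 6 cm = 0.06 m
Torque = 318 * 0.06 * sin(51)
Torque = 14.83 N*m


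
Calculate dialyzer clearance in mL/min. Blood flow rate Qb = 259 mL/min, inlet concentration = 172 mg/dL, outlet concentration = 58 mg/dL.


K = Qb * (Cb_in - Cb_out) / Cb_in
K = 259 * (172 - 58) / 172
K = 171.7 mL/min


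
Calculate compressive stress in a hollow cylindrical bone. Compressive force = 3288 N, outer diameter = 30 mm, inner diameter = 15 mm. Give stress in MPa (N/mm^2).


A = pi*(r_o^2 - r_i^2)
r_o = 15 mm, r_i = 7.5 mm
A = 530.144 mm^2
sigma = F/A = 3288 / 530.144
sigma = 6.202 MPa


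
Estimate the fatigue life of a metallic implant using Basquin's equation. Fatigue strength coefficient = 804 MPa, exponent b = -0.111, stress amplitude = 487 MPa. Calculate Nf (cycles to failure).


sigma_a = sigma_f' * (2Nf)^b
2Nf = (sigma_a/sigma_f')^(1/b)
2Nf = (487/804)^(1/-0.111)
2Nf = 91.517741
Nf = 45.76


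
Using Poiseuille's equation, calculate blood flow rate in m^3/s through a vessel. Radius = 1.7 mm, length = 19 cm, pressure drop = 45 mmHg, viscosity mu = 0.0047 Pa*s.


Q = pi*r^4*dP / (8*mu*L)
r = 0.0017 m, L = 0.19 m
dP = 45 mmHg = 5999.49 Pa
Q = 2.2035e-05 m^3/s


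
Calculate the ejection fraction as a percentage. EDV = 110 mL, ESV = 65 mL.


SV = EDV - ESV = 110 - 65 = 45 mL
EF = SV/EDV * 100 = 45/110 * 100
EF = 40.91%


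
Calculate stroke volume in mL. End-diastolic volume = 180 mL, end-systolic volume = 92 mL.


SV = EDV - ESV
SV = 180 - 92
SV = 88 mL


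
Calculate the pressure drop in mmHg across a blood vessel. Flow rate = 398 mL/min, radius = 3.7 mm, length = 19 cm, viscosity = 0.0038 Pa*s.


dP = 8*mu*L*Q / (pi*r^4)
Q = 398 mL/min = 6.63333e-06 m^3/s
dP = 65.0732 Pa = 65.0732 / 133.322 mmHg = 0.4881 mmHg


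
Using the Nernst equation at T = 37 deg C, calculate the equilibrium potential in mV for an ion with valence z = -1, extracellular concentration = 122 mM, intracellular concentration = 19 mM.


E = (RT/(zF)) * ln(C_out/C_in)
T = 37 + 273.15 = 310.15 K
E = (8.314 * 310.15 / (-1 * 96485)) * ln(122/19)
E = -49.7 mV


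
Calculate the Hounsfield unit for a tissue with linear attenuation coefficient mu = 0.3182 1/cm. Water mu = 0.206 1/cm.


HU = ((mu_tissue - mu_water) / mu_water) * 1000
HU = ((0.3182 - 0.206) / 0.206) * 1000
HU = 544.7


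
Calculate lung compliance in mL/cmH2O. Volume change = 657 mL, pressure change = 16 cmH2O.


C = dV / dP
C = 657 / 16
C = 41.06 mL/cmH2O


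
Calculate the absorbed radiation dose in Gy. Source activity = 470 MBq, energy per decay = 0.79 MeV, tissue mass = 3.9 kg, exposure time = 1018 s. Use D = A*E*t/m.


A = 470 MBq = 4.7000e+08 Bq
E = 0.79 MeV = 1.26558e-13 J
D = A*E*t/m = 4.7000e+08*1.26558e-13*1018/3.9
D = 0.01553 Gy


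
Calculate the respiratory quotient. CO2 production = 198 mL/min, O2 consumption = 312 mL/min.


RQ = VCO2 / VO2
RQ = 198 / 312
RQ = 0.6346


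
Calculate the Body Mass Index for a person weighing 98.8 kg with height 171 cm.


BMI = weight / height^2
height = 171 cm = 1.71 m
BMI = 98.8 / 1.71^2
BMI = 33.79 kg/m^2


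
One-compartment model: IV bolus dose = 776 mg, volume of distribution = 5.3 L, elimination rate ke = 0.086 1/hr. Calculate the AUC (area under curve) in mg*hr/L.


C0 = Dose/Vd = 776/5.3 = 146.415 mg/L
AUC = C0/ke = 146.415/0.086
AUC = 1702 mg*hr/L


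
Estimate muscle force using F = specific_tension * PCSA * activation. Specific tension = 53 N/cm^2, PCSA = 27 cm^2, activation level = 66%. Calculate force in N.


F = sigma * PCSA * activation
F = 53 * 27 * 0.66
F = 944.5 N


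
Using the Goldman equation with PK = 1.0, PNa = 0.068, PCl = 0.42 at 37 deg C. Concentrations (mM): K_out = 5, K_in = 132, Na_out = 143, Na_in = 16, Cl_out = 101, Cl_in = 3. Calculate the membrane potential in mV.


Vm = (RT/F)*ln((PK*Ko + PNa*Nao + PCl*Cli)/(PK*Ki + PNa*Nai + PCl*Clo))
Numer = 15.984, Denom = 175.508
Vm = -64.04 mV


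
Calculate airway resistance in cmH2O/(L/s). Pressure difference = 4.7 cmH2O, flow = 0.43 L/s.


R = dP / flow
R = 4.7 / 0.43
R = 10.93 cmH2O/(L/s)


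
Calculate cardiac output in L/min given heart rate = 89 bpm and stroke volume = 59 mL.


CO = HR * SV
CO = 89 * 59 / 1000
CO = 5.251 L/min


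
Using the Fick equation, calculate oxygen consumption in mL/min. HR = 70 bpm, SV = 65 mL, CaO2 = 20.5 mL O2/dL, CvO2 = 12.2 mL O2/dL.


CO = HR*SV = 70*65/1000 = 4.55 L/min
a-v O2 diff = 20.5 - 12.2 = 8.3 mL/dL
VO2 = CO * (CaO2-CvO2) * 10 dL/L
VO2 = 4.55 * 8.3 * 10
VO2 = 377.6 mL/min


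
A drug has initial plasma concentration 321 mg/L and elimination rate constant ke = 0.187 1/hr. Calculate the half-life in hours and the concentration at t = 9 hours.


t_half = ln(2) / ke = 0.693147 / 0.187 = 3.707 hr
C(t) = C0 * exp(-ke*t) = 321 * exp(-0.187*9)
C(9) = 59.65 mg/L


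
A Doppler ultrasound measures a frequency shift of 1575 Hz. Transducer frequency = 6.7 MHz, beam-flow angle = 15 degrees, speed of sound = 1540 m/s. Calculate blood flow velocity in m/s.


v = fd * c / (2 * f0 * cos(theta))
v = 1575 * 1540 / (2 * 6.7000e+06 * cos(15))
v = 0.1874 m/s


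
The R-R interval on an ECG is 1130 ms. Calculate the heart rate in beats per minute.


HR = 60 / RR_interval(s)
RR = 1130 ms = 1.13 s
HR = 60 / 1.13 = 53.1 bpm


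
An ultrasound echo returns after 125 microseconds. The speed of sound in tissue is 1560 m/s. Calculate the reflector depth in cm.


depth = c * t / 2
t = 125 us = 1.2500e-04 s
depth = 1560 * 1.2500e-04 / 2
depth = 0.0975 m = 9.75 cm


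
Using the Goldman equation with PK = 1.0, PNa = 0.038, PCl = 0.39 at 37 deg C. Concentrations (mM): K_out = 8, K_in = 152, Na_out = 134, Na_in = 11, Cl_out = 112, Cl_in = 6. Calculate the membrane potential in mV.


Vm = (RT/F)*ln((PK*Ko + PNa*Nao + PCl*Cli)/(PK*Ki + PNa*Nai + PCl*Clo))
Numer = 15.432, Denom = 196.098
Vm = -67.94 mV


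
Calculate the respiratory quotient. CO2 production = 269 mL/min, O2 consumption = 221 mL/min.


RQ = VCO2 / VO2
RQ = 269 / 221
RQ = 1.217


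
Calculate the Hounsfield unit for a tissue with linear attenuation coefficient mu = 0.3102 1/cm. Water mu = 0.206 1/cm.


HU = ((mu_tissue - mu_water) / mu_water) * 1000
HU = ((0.3102 - 0.206) / 0.206) * 1000
HU = 505.8


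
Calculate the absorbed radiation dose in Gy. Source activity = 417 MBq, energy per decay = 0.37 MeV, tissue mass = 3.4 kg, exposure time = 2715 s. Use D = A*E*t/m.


A = 417 MBq = 4.1700e+08 Bq
E = 0.37 MeV = 5.9274e-14 J
D = A*E*t/m = 4.1700e+08*5.9274e-14*2715/3.4
D = 0.01974 Gy


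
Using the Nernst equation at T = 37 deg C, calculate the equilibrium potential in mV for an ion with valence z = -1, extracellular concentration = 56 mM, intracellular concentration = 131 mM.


E = (RT/(zF)) * ln(C_out/C_in)
T = 37 + 273.15 = 310.15 K
E = (8.314 * 310.15 / (-1 * 96485)) * ln(56/131)
E = 22.71 mV


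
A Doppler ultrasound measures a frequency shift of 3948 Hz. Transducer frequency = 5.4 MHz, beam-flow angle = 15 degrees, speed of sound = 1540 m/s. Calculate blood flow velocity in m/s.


v = fd * c / (2 * f0 * cos(theta))
v = 3948 * 1540 / (2 * 5.4000e+06 * cos(15))
v = 0.5828 m/s


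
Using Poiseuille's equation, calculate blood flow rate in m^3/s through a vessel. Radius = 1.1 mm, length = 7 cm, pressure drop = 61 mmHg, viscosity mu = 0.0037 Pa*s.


Q = pi*r^4*dP / (8*mu*L)
r = 0.0011 m, L = 0.07 m
dP = 61 mmHg = 8132.642 Pa
Q = 1.8054e-05 m^3/s


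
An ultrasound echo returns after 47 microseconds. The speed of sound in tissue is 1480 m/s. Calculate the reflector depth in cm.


depth = c * t / 2
t = 47 us = 4.7000e-05 s
depth = 1480 * 4.7000e-05 / 2
depth = 0.03478 m = 3.478 cm


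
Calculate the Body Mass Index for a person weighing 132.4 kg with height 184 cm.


BMI = weight / height^2
height = 184 cm = 1.84 m
BMI = 132.4 / 1.84^2
BMI = 39.11 kg/m^2


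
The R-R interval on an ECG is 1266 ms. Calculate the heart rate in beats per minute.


HR = 60 / RR_interval(s)
RR = 1266 ms = 1.266 s
HR = 60 / 1.266 = 47.39 bpm


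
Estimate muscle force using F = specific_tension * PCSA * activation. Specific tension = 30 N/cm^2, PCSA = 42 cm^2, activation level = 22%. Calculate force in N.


F = sigma * PCSA * activation
F = 30 * 42 * 0.22
F = 277.2 N


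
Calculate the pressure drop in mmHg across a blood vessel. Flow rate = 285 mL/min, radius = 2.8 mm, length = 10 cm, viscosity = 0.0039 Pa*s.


dP = 8*mu*L*Q / (pi*r^4)
Q = 285 mL/min = 4.75e-06 m^3/s
dP = 76.7478 Pa = 76.7478 / 133.322 mmHg = 0.5757 mmHg


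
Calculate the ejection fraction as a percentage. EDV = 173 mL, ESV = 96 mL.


SV = EDV - ESV = 173 - 96 = 77 mL
EF = SV/EDV * 100 = 77/173 * 100
EF = 44.51%


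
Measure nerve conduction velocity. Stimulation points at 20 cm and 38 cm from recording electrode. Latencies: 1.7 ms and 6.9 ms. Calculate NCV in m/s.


Distance = (38 - 20) / 100 = 0.18 m
dt = (6.9 - 1.7) / 1000 = 0.0052 s
NCV = dist / dt = 34.62 m/s


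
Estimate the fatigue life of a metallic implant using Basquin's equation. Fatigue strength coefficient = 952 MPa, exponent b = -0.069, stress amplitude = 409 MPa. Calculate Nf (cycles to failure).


sigma_a = sigma_f' * (2Nf)^b
2Nf = (sigma_a/sigma_f')^(1/b)
2Nf = (409/952)^(1/-0.069)
2Nf = 207772.94
Nf = 1.039e+05


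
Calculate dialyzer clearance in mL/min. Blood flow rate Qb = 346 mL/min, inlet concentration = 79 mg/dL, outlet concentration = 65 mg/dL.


K = Qb * (Cb_in - Cb_out) / Cb_in
K = 346 * (79 - 65) / 79
K = 61.32 mL/min


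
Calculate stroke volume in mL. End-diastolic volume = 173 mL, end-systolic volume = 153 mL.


SV = EDV - ESV
SV = 173 - 153
SV = 20 mL


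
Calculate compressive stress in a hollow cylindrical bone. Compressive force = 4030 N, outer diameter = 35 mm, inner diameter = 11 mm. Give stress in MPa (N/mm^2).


A = pi*(r_o^2 - r_i^2)
r_o = 17.5 mm, r_i = 5.5 mm
A = 867.08 mm^2
sigma = F/A = 4030 / 867.08
sigma = 4.648 MPa


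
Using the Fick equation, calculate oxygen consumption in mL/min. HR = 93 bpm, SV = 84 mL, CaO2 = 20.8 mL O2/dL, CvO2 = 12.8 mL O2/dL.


CO = HR*SV = 93*84/1000 = 7.812 L/min
a-v O2 diff = 20.8 - 12.8 = 8 mL/dL
VO2 = CO * (CaO2-CvO2) * 10 dL/L
VO2 = 7.812 * 8 * 10
VO2 = 625 mL/min


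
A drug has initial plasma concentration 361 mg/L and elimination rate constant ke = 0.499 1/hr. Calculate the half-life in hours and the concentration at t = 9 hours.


t_half = ln(2) / ke = 0.693147 / 0.499 = 1.389 hr
C(t) = C0 * exp(-ke*t) = 361 * exp(-0.499*9)
C(9) = 4.047 mg/L


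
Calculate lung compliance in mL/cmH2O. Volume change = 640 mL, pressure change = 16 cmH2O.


C = dV / dP
C = 640 / 16
C = 40 mL/cmH2O


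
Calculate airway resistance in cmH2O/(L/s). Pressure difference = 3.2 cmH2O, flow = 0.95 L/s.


R = dP / flow
R = 3.2 / 0.95
R = 3.368 cmH2O/(L/s)


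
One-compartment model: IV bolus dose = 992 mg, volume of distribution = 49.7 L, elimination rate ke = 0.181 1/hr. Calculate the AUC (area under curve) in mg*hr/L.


C0 = Dose/Vd = 992/49.7 = 19.9598 mg/L
AUC = C0/ke = 19.9598/0.181
AUC = 110.3 mg*hr/L


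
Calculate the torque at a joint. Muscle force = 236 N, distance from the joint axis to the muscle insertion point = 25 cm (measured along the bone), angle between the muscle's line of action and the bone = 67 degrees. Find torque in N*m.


Torque = F * d * sin(theta)   (moment arm = d*sin(theta))
d = 25 cm = 0.25 m
Torque = 236 * 0.25 * sin(67)
Torque = 54.31 N*m


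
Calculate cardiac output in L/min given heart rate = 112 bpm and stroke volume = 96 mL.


CO = HR * SV
CO = 112 * 96 / 1000
CO = 10.75 L/min


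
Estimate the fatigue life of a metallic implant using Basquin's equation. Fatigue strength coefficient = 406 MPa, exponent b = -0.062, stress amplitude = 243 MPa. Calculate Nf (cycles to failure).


sigma_a = sigma_f' * (2Nf)^b
2Nf = (sigma_a/sigma_f')^(1/b)
2Nf = (243/406)^(1/-0.062)
2Nf = 3939.8528
Nf = 1970
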